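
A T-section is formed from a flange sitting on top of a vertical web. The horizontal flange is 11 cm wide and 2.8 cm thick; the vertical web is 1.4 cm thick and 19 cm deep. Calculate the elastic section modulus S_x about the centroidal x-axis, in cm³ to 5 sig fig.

S_x ≈ 163.93 cm³

Treat the section as a set of non-overlapping primitives; coordinates are from the bounding-box lower-left.
Flange: 11 × 2.8, A = 30.8 cm², y = 20.4 cm, Ī = 20.12267 cm⁴.
Web: 1.4 × 19, A = 26.6 cm², y = 9.5 cm, Ī = 800.2167 cm⁴.
Centroid: ȳ = ΣA·y / ΣA = 15.34878 cm.
Transfer each piece to the centroidal x-axis using Ī + A·d² with d = y − 15.34878:
  flange: d = 5.05122 cm → contributes +805.9791 cm⁴
  web: d = -5.84878 cm → contributes +1710.156 cm⁴
Total I = 2516.135 cm⁴.
Extreme fibre distance c = 15.34878 cm; S = I/c = 163.9306 cm³.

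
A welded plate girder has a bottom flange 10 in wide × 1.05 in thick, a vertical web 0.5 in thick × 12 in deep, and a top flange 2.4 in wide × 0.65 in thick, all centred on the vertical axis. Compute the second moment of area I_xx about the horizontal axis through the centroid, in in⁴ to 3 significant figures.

I_xx ≈ 392 in⁴

Treat the section as a set of non-overlapping primitives; coordinates are from the bounding-box lower-left.
Bottom plate: 10 × 1.05, A = 10.5 in², y = 0.525 in, Ī = 0.96469 in⁴.
Web plate: 0.5 × 12, A = 6 in², y = 7.05 in, Ī = 72 in⁴.
Top plate: 2.4 × 0.65, A = 1.56 in², y = 13.375 in, Ī = 0.054925 in⁴.
Centroid: ȳ = ΣA·y / ΣA = 3.8027 in.
Transfer each piece to the horizontal axis through the centroid using Ī + A·d² with d = y − 3.8027:
  bottom plate: d = -3.2777 in → contributes +113.77 in⁴
  web plate: d = 3.2473 in → contributes +135.27 in⁴
  top plate: d = 9.5723 in → contributes +142.99 in⁴
Total I = 392.04 in⁴.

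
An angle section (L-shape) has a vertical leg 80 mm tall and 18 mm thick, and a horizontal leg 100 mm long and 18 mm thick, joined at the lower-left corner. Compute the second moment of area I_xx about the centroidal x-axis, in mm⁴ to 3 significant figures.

I_xx ≈ 1.51 × 10⁶ mm⁴

Treat the section as a set of non-overlapping primitives; coordinates are from the bounding-box lower-left.
Vertical leg: 18 × 80, A = 1 440 mm², y = 40 mm, Ī = 768 000 mm⁴.
Horizontal leg (remainder): 82 × 18, A = 1 476 mm², y = 9 mm, Ī = 39 852 mm⁴.
Centroid: ȳ = ΣA·y / ΣA = 24.309 mm.
Transfer each piece to the centroidal x-axis using Ī + A·d² with d = y − 24.309:
  vertical leg: d = 15.691 mm → contributes +1 122 555 mm⁴
  horizontal leg (remainder): d = -15.309 mm → contributes +385 759 mm⁴
Total I = 1 508 314 mm⁴.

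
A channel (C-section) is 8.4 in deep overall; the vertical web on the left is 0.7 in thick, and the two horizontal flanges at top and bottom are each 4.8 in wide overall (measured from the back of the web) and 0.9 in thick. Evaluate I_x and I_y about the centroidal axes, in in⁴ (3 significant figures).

I_x ≈ 139 in⁴, I_y ≈ 29.4 in⁴

Break the section into simple shapes (no overlaps), measuring from the bottom-left corner of the bounding box.
Web: 0.7 × 8.4, A = 5.88 in², y = 4.2 in, Ī = 34.574 in⁴.
Top flange (beyond web): 4.1 × 0.9, A = 3.69 in², y = 7.95 in, Ī = 0.24908 in⁴.
Bottom flange (beyond web): 4.1 × 0.9, A = 3.69 in², y = 0.45 in, Ī = 0.24908 in⁴.
By symmetry the centroid is at mid-height, ȳ = 4.2 in.
Transfer each piece to the centroidal x-axis using Ī + A·d² with d = y − 4.2:
  web: d = 0 in → contributes +34.574 in⁴
  top flange (beyond web): d = 3.75 in → contributes +52.14 in⁴
  bottom flange (beyond web): d = -3.75 in → contributes +52.14 in⁴
Total I = 138.85 in⁴.
For the y-axis: x̄ = 1.6857 in.
Repeating about the centroidal y-axis gives I_y = 29.428 in⁴.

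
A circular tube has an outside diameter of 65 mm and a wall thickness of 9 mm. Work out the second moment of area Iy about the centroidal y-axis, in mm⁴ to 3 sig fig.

Treat the section as a set of non-overlapping primitives; coordinates are from the bounding-box lower-left.
Outer circle: ⌀65, A = 3318.3 mm², x = 32.5 mm, Ī = 876 241 mm⁴.
Bore (subtracted): ⌀47, A = 1734.9 mm², x = 32.5 mm, Ī = 239 531 mm⁴.
By symmetry the centroid is at mid-width, x̄ = 32.5 mm.
All pieces are centred on the centroidal y-axis, so I = ΣĪ (holes subtracted) = 636 710 mm⁴.

Iy ≈ 6.37 × 10⁵ mm⁴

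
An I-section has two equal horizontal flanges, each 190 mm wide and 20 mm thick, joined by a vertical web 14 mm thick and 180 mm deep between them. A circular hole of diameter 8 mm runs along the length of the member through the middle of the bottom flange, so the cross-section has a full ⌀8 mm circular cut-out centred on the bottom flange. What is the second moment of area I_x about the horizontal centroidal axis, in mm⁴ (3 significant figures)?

I_x ≈ 8.26 × 10⁷ mm⁴

Break the section into simple shapes (no overlaps), measuring from the bottom-left corner of the bounding box.
Bottom flange: 190 × 20, A = 3 800 mm², y = 10 mm, Ī = 126 667 mm⁴.
Web: 14 × 180, A = 2 520 mm², y = 110 mm, Ī = 6 804 000 mm⁴.
Top flange: 190 × 20, A = 3 800 mm², y = 210 mm, Ī = 126 667 mm⁴.
Hole (subtracted): ⌀8, A = 50.265 mm², y = 10 mm, Ī = 201.06 mm⁴.
Centroid: ȳ = ΣA·y / ΣA = 110.5 mm.
Transfer each piece to the horizontal centroidal axis using Ī + A·d² with d = y − 110.5:
  bottom flange: d = -100.5 mm → contributes +38 506 986 mm⁴
  web: d = -0.49917 mm → contributes +6 804 628 mm⁴
  top flange: d = 99.501 mm → contributes +37 748 241 mm⁴
  hole: d = -100.5 mm → contributes −507 887 mm⁴
Total I = 82 551 968 mm⁴.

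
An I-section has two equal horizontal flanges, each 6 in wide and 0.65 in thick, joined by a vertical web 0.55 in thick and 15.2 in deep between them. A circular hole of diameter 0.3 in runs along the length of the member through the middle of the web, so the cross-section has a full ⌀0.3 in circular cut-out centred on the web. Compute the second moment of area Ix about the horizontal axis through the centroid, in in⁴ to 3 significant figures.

Ix ≈ 651 in⁴

Treat the section as a set of non-overlapping primitives; coordinates are from the bounding-box lower-left.
Bottom flange: 6 × 0.65, A = 3.9 in², y = 0.325 in, Ī = 0.13731 in⁴.
Web: 0.55 × 15.2, A = 8.36 in², y = 8.25 in, Ī = 160.96 in⁴.
Top flange: 6 × 0.65, A = 3.9 in², y = 16.175 in, Ī = 0.13731 in⁴.
Hole (subtracted): ⌀0.3, A = 0.070686 in², y = 8.25 in, Ī = 0.00039761 in⁴.
By symmetry the centroid is at mid-height, ȳ = 8.25 in.
Transfer each piece to the horizontal axis through the centroid using Ī + A·d² with d = y − 8.25:
  bottom flange: d = -7.925 in → contributes +245.08 in⁴
  web: d = 0 in → contributes +160.96 in⁴
  top flange: d = 7.925 in → contributes +245.08 in⁴
  hole: d = 0 in → contributes −0.00039761 in⁴
Total I = 651.12 in⁴.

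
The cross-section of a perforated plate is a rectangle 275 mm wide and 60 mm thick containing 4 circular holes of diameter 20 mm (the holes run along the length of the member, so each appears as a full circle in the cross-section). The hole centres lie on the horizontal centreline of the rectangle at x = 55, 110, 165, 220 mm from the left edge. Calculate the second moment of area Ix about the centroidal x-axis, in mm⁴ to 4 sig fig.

Ix ≈ 4.919 × 10⁶ mm⁴

Treat the section as a set of non-overlapping primitives; coordinates are from the bounding-box lower-left.
Plate: 275 × 60, A = 16 500 mm², y = 30 mm, Ī = 4 950 000 mm⁴.
Hole 1 (subtracted): ⌀20, A = 314.159 mm², y = 30 mm, Ī = 7853.98 mm⁴.
Hole 2 (subtracted): ⌀20, A = 314.159 mm², y = 30 mm, Ī = 7853.98 mm⁴.
Hole 3 (subtracted): ⌀20, A = 314.159 mm², y = 30 mm, Ī = 7853.98 mm⁴.
Hole 4 (subtracted): ⌀20, A = 314.159 mm², y = 30 mm, Ī = 7853.98 mm⁴.
By symmetry the centroid is at mid-height, ȳ = 30 mm.
All pieces are centred on the centroidal x-axis, so I = ΣĪ (holes subtracted) = 4 918 584 mm⁴.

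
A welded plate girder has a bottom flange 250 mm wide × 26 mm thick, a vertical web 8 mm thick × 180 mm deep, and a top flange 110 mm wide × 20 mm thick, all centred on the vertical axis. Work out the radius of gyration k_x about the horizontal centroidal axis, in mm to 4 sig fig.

k_x ≈ 86.21 mm

Decompose the section into non-overlapping parts with the origin at the bottom-left of its bounding rectangle.
Bottom plate: 250 × 26, A = 6 500 mm², y = 13 mm, Ī = 366 167 mm⁴.
Web plate: 8 × 180, A = 1 440 mm², y = 116 mm, Ī = 3 888 000 mm⁴.
Top plate: 110 × 20, A = 2 200 mm², y = 216 mm, Ī = 73333.3 mm⁴.
Centroid: ȳ = ΣA·y / ΣA = 71.6706 mm.
Transfer each piece to the horizontal centroidal axis using Ī + A·d² with d = y − 71.6706:
  bottom plate: d = -58.6706 mm → contributes +22 740 731 mm⁴
  web plate: d = 44.3294 mm → contributes +6 717 736 mm⁴
  top plate: d = 144.329 mm → contributes +45 901 473 mm⁴
Total I = 75 359 940 mm⁴.
Radius of gyration: k = √(I/A) = √(75 359 940 / 10 140) = 86.2087 mm.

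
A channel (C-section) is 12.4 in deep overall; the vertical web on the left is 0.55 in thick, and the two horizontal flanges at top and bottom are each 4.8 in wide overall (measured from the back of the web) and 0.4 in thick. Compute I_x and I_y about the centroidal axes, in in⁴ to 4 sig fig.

I_x ≈ 209.8 in⁴, I_y ≈ 18.36 in⁴

Break the section into simple shapes (no overlaps), measuring from the bottom-left corner of the bounding box.
Web: 0.55 × 12.4, A = 6.82 in², y = 6.2 in, Ī = 87.3869 in⁴.
Top flange (beyond web): 4.25 × 0.4, A = 1.7 in², y = 12.2 in, Ī = 0.0226667 in⁴.
Bottom flange (beyond web): 4.25 × 0.4, A = 1.7 in², y = 0.2 in, Ī = 0.0226667 in⁴.
By symmetry the centroid is at mid-height, ȳ = 6.2 in.
Transfer each piece to the centroidal x-axis using Ī + A·d² with d = y − 6.2:
  web: d = 0 in → contributes +87.3869 in⁴
  top flange (beyond web): d = 6 in → contributes +61.2227 in⁴
  bottom flange (beyond web): d = -6 in → contributes +61.2227 in⁴
Total I = 209.832 in⁴.
For the y-axis: x̄ = 1.07343 in.
Repeating about the centroidal y-axis gives I_y = 18.3584 in⁴.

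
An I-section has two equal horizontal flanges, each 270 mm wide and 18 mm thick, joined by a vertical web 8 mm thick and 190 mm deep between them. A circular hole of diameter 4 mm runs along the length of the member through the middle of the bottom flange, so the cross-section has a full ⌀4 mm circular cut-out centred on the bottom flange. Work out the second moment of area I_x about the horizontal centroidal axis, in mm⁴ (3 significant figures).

Treat the section as a set of non-overlapping primitives; coordinates are from the bounding-box lower-left.
Bottom flange: 270 × 18, A = 4 860 mm², y = 9 mm, Ī = 131 220 mm⁴.
Web: 8 × 190, A = 1 520 mm², y = 113 mm, Ī = 4 572 667 mm⁴.
Top flange: 270 × 18, A = 4 860 mm², y = 217 mm, Ī = 131 220 mm⁴.
Hole (subtracted): ⌀4, A = 12.566 mm², y = 9 mm, Ī = 12.566 mm⁴.
Centroid: ȳ = ΣA·y / ΣA = 113.12 mm.
Transfer each piece to the horizontal centroidal axis using Ī + A·d² with d = y − 113.12:
  bottom flange: d = -104.12 mm → contributes +52 814 715 mm⁴
  web: d = -0.1164 mm → contributes +4 572 687 mm⁴
  top flange: d = 103.88 mm → contributes +52 579 377 mm⁴
  hole: d = -104.12 mm → contributes −136 235 mm⁴
Total I = 109 830 544 mm⁴.

I_x ≈ 1.10 × 10⁸ mm⁴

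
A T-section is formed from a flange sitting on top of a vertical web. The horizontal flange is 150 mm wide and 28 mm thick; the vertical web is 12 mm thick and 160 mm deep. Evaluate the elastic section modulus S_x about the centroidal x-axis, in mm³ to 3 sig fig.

Decompose the section into non-overlapping parts with the origin at the bottom-left of its bounding rectangle.
Flange: 150 × 28, A = 4 200 mm², y = 174 mm, Ī = 274 400 mm⁴.
Web: 12 × 160, A = 1 920 mm², y = 80 mm, Ī = 4 096 000 mm⁴.
Centroid: ȳ = ΣA·y / ΣA = 144.51 mm.
Transfer each piece to the centroidal x-axis using Ī + A·d² with d = y − 144.51:
  flange: d = 29.49 mm → contributes +3 927 021 mm⁴
  web: d = -64.51 mm → contributes +12 086 108 mm⁴
Total I = 16 013 129 mm⁴.
Extreme fibre distance c = 144.51 mm; S = I/c = 110 810 mm³.

S_x ≈ 1.11 × 10⁵ mm³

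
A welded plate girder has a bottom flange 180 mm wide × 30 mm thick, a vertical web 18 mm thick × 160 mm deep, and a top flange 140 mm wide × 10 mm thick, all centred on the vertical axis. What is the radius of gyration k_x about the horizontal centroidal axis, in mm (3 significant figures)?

Decompose the section into non-overlapping parts with the origin at the bottom-left of its bounding rectangle.
Bottom plate: 180 × 30, A = 5 400 mm², y = 15 mm, Ī = 405 000 mm⁴.
Web plate: 18 × 160, A = 2 880 mm², y = 110 mm, Ī = 6 144 000 mm⁴.
Top plate: 140 × 10, A = 1 400 mm², y = 195 mm, Ī = 11 667 mm⁴.
Centroid: ȳ = ΣA·y / ΣA = 69.298 mm.
Transfer each piece to the horizontal centroidal axis using Ī + A·d² with d = y − 69.298:
  bottom plate: d = -54.298 mm → contributes +16 325 392 mm⁴
  web plate: d = 40.702 mm → contributes +10 915 272 mm⁴
  top plate: d = 125.7 mm → contributes +22 133 225 mm⁴
Total I = 49 373 890 mm⁴.
Radius of gyration: k = √(I/A) = √(49 373 890 / 9 680) = 71.419 mm.

k_x ≈ 71.4 mm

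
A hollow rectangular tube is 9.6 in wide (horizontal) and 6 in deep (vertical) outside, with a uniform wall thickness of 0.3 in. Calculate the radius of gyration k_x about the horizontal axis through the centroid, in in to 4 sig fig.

k_x ≈ 2.465 in

Break the section into simple shapes (no overlaps), measuring from the bottom-left corner of the bounding box.
Outer rectangle: 9.6 × 6, A = 57.6 in², y = 3 in, Ī = 172.8 in⁴.
Inner void (subtracted): 9 × 5.4, A = 48.6 in², y = 3 in, Ī = 118.098 in⁴.
By symmetry the centroid is at mid-height, ȳ = 3 in.
All pieces are centred on the horizontal axis through the centroid, so I = ΣĪ (holes subtracted) = 54.702 in⁴.
Radius of gyration: k = √(I/A) = √(54.702 / 9) = 2.46536 in.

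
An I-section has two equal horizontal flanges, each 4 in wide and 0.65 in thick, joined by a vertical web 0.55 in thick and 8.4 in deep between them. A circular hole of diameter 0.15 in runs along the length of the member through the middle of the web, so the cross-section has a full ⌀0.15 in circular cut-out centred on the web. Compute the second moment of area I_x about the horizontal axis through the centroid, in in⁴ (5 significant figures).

Decompose the section into non-overlapping parts with the origin at the bottom-left of its bounding rectangle.
Bottom flange: 4 × 0.65, A = 2.6 in², y = 0.325 in, Ī = 0.09154167 in⁴.
Web: 0.55 × 8.4, A = 4.62 in², y = 4.85 in, Ī = 27.1656 in⁴.
Top flange: 4 × 0.65, A = 2.6 in², y = 9.375 in, Ī = 0.09154167 in⁴.
Hole (subtracted): ⌀0.15, A = 0.01767146 in², y = 4.85 in, Ī = 0.00002485049 in⁴.
By symmetry the centroid is at mid-height, ȳ = 4.85 in.
Transfer each piece to the horizontal axis through the centroid using Ī + A·d² with d = y − 4.85:
  bottom flange: d = -4.525 in → contributes +53.32817 in⁴
  web: d = 0 in → contributes +27.1656 in⁴
  top flange: d = 4.525 in → contributes +53.32817 in⁴
  hole: d = 0 in → contributes −0.00002485049 in⁴
Total I = 133.8219 in⁴.

I_x ≈ 133.82 in⁴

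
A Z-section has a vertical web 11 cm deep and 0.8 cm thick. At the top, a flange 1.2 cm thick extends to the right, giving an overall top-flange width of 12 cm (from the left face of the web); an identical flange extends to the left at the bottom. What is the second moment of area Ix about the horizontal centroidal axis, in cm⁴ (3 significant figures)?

Treat the section as a set of non-overlapping primitives; coordinates are from the bounding-box lower-left.
Web: 0.8 × 11, A = 8.8 cm², y = 5.5 cm, Ī = 88.733 cm⁴.
Top flange (beyond web): 11.2 × 1.2, A = 13.44 cm², y = 10.4 cm, Ī = 1.6128 cm⁴.
Bottom flange (beyond web): 11.2 × 1.2, A = 13.44 cm², y = 0.6 cm, Ī = 1.6128 cm⁴.
Centroid: ȳ = ΣA·y / ΣA = 5.5 cm.
Transfer each piece to the horizontal centroidal axis using Ī + A·d² with d = y − 5.5:
  web: d = 0 cm → contributes +88.733 cm⁴
  top flange (beyond web): d = 4.9 cm → contributes +324.31 cm⁴
  bottom flange (beyond web): d = -4.9 cm → contributes +324.31 cm⁴
Total I = 737.35 cm⁴.

Ix ≈ 737 cm⁴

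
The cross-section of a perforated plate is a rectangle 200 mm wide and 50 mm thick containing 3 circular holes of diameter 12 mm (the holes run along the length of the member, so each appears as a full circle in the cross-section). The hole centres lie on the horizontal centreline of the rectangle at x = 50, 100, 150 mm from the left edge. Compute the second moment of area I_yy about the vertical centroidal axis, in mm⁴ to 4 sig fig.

I_yy ≈ 3.276 × 10⁷ mm⁴

Break the section into simple shapes (no overlaps), measuring from the bottom-left corner of the bounding box.
Plate: 200 × 50, A = 10 000 mm², x = 100 mm, Ī = 33 333 333 mm⁴.
Hole 1 (subtracted): ⌀12, A = 113.097 mm², x = 50 mm, Ī = 1017.88 mm⁴.
Hole 2 (subtracted): ⌀12, A = 113.097 mm², x = 100 mm, Ī = 1017.88 mm⁴.
Hole 3 (subtracted): ⌀12, A = 113.097 mm², x = 150 mm, Ī = 1017.88 mm⁴.
By symmetry the centroid is at mid-width, x̄ = 100 mm.
Transfer each piece to the vertical centroidal axis using Ī + A·d² with d = x − 100:
  plate: d = 0 mm → contributes +33 333 333 mm⁴
  hole 1: d = -50 mm → contributes −283 761 mm⁴
  hole 2: d = 0 mm → contributes −1017.88 mm⁴
  hole 3: d = 50 mm → contributes −283 761 mm⁴
Total I = 32 764 793 mm⁴.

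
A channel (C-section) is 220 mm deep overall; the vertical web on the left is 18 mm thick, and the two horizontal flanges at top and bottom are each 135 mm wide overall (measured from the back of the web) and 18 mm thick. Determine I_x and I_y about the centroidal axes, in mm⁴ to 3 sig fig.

I_x ≈ 5.91 × 10⁷ mm⁴, I_y ≈ 1.42 × 10⁷ mm⁴

Break the section into simple shapes (no overlaps), measuring from the bottom-left corner of the bounding box.
Web: 18 × 220, A = 3 960 mm², y = 110 mm, Ī = 15 972 000 mm⁴.
Top flange (beyond web): 117 × 18, A = 2 106 mm², y = 211 mm, Ī = 56 862 mm⁴.
Bottom flange (beyond web): 117 × 18, A = 2 106 mm², y = 9 mm, Ī = 56 862 mm⁴.
By symmetry the centroid is at mid-height, ȳ = 110 mm.
Transfer each piece to the centroidal x-axis using Ī + A·d² with d = y − 110:
  web: d = 0 mm → contributes +15 972 000 mm⁴
  top flange (beyond web): d = 101 mm → contributes +21 540 168 mm⁴
  bottom flange (beyond web): d = -101 mm → contributes +21 540 168 mm⁴
Total I = 59 052 336 mm⁴.
For the y-axis: x̄ = 43.791 mm.
Repeating about the centroidal y-axis gives I_y = 14 211 326 mm⁴.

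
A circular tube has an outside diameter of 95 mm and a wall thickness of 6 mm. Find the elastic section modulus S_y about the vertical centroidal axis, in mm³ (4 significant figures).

Treat the section as a set of non-overlapping primitives; coordinates are from the bounding-box lower-left.
Outer circle: ⌀95, A = 7088.22 mm², x = 47.5 mm, Ī = 3 998 198 mm⁴.
Bore (subtracted): ⌀83, A = 5410.61 mm², x = 47.5 mm, Ī = 2 329 605 mm⁴.
By symmetry the centroid is at mid-width, x̄ = 47.5 mm.
All pieces are centred on the vertical centroidal axis, so I = ΣĪ (holes subtracted) = 1 668 593 mm⁴.
Extreme fibre distance c = 47.5 mm; S = I/c = 35128.3 mm³.

S_y ≈ 3.513 × 10⁴ mm³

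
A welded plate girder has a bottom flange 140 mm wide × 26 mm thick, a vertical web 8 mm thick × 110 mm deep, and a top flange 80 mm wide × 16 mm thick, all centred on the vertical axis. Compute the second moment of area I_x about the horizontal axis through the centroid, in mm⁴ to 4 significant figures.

I_x ≈ 1.823 × 10⁷ mm⁴

Break the section into simple shapes (no overlaps), measuring from the bottom-left corner of the bounding box.
Bottom plate: 140 × 26, A = 3 640 mm², y = 13 mm, Ī = 205 053 mm⁴.
Web plate: 8 × 110, A = 880 mm², y = 81 mm, Ī = 887 333 mm⁴.
Top plate: 80 × 16, A = 1 280 mm², y = 144 mm, Ī = 27306.7 mm⁴.
Centroid: ȳ = ΣA·y / ΣA = 52.2276 mm.
Transfer each piece to the horizontal axis through the centroid using Ī + A·d² with d = y − 52.2276:
  bottom plate: d = -39.2276 mm → contributes +5 806 298 mm⁴
  web plate: d = 28.7724 mm → contributes +1 615 843 mm⁴
  top plate: d = 91.7724 mm → contributes +10 807 692 mm⁴
Total I = 18 229 833 mm⁴.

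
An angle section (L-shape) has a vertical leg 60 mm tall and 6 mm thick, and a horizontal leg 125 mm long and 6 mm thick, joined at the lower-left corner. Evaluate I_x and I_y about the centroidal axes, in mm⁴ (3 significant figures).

Split into non-overlapping primitives; take the origin at the lower-left of the bounding box.
Vertical leg: 6 × 60, A = 360 mm², y = 30 mm, Ī = 108 000 mm⁴.
Horizontal leg (remainder): 119 × 6, A = 714 mm², y = 3 mm, Ī = 2 142 mm⁴.
Centroid: ȳ = ΣA·y / ΣA = 12.05 mm.
Transfer each piece to the centroidal x-axis using Ī + A·d² with d = y − 12.05:
  vertical leg: d = 17.95 mm → contributes +223 989 mm⁴
  horizontal leg (remainder): d = -9.0503 mm → contributes +60 624 mm⁴
Total I = 284 613 mm⁴.
For the y-axis: x̄ = 44.55 mm.
Repeating about the centroidal y-axis gives I_y = 1 778 541 mm⁴.

I_x ≈ 2.85 × 10⁵ mm⁴, I_y ≈ 1.78 × 10⁶ mm⁴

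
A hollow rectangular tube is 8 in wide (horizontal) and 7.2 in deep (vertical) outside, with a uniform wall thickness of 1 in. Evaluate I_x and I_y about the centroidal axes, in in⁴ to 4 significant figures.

I_x ≈ 178.5 in⁴, I_y ≈ 213.6 in⁴

Decompose the section into non-overlapping parts with the origin at the bottom-left of its bounding rectangle.
Outer rectangle: 8 × 7.2, A = 57.6 in², y = 3.6 in, Ī = 248.832 in⁴.
Inner void (subtracted): 6 × 5.2, A = 31.2 in², y = 3.6 in, Ī = 70.304 in⁴.
By symmetry the centroid is at mid-height, ȳ = 3.6 in.
All pieces are centred on the centroidal x-axis, so I = ΣĪ (holes subtracted) = 178.528 in⁴.
Repeating about the centroidal y-axis gives I_y = 213.6 in⁴.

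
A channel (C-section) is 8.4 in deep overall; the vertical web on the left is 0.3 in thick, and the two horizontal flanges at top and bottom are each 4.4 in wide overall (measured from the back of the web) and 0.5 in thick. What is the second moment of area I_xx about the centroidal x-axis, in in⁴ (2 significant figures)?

I_xx ≈ 79 in⁴

Decompose the section into non-overlapping parts with the origin at the bottom-left of its bounding rectangle.
Web: 0.3 × 8.4, A = 2.52 in², y = 4.2 in, Ī = 14.82 in⁴.
Top flange (beyond web): 4.1 × 0.5, A = 2.05 in², y = 8.15 in, Ī = 0.04271 in⁴.
Bottom flange (beyond web): 4.1 × 0.5, A = 2.05 in², y = 0.25 in, Ī = 0.04271 in⁴.
By symmetry the centroid is at mid-height, ȳ = 4.2 in.
Transfer each piece to the centroidal x-axis using Ī + A·d² with d = y − 4.2:
  web: d = 0 in → contributes +14.82 in⁴
  top flange (beyond web): d = 3.95 in → contributes +32.03 in⁴
  bottom flange (beyond web): d = -3.95 in → contributes +32.03 in⁴
Total I = 78.87 in⁴.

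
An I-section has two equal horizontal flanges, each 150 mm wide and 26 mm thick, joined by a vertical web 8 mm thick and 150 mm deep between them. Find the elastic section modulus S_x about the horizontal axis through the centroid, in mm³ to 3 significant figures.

Split into non-overlapping primitives; take the origin at the lower-left of the bounding box.
Bottom flange: 150 × 26, A = 3 900 mm², y = 13 mm, Ī = 219 700 mm⁴.
Web: 8 × 150, A = 1 200 mm², y = 101 mm, Ī = 2 250 000 mm⁴.
Top flange: 150 × 26, A = 3 900 mm², y = 189 mm, Ī = 219 700 mm⁴.
By symmetry the centroid is at mid-height, ȳ = 101 mm.
Transfer each piece to the horizontal axis through the centroid using Ī + A·d² with d = y − 101:
  bottom flange: d = -88 mm → contributes +30 421 300 mm⁴
  web: d = 0 mm → contributes +2 250 000 mm⁴
  top flange: d = 88 mm → contributes +30 421 300 mm⁴
Total I = 63 092 600 mm⁴.
Extreme fibre distance c = 101 mm; S = I/c = 624 679 mm³.

S_x ≈ 6.25 × 10⁵ mm³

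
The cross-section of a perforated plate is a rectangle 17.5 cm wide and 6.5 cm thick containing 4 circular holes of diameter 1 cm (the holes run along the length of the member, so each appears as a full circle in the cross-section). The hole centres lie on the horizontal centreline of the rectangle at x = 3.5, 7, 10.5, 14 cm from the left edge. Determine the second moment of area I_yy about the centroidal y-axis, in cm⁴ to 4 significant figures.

I_yy ≈ 2855 cm⁴

Treat the section as a set of non-overlapping primitives; coordinates are from the bounding-box lower-left.
Plate: 17.5 × 6.5, A = 113.75 cm², x = 8.75 cm, Ī = 2902.99 cm⁴.
Hole 1 (subtracted): ⌀1, A = 0.785398 cm², x = 3.5 cm, Ī = 0.0490874 cm⁴.
Hole 2 (subtracted): ⌀1, A = 0.785398 cm², x = 7 cm, Ī = 0.0490874 cm⁴.
Hole 3 (subtracted): ⌀1, A = 0.785398 cm², x = 10.5 cm, Ī = 0.0490874 cm⁴.
Hole 4 (subtracted): ⌀1, A = 0.785398 cm², x = 14 cm, Ī = 0.0490874 cm⁴.
By symmetry the centroid is at mid-width, x̄ = 8.75 cm.
Transfer each piece to the centroidal y-axis using Ī + A·d² with d = x − 8.75:
  plate: d = 0 cm → contributes +2902.99 cm⁴
  hole 1: d = -5.25 cm → contributes −21.6966 cm⁴
  hole 2: d = -1.75 cm → contributes −2.45437 cm⁴
  hole 3: d = 1.75 cm → contributes −2.45437 cm⁴
  hole 4: d = 5.25 cm → contributes −21.6966 cm⁴
Total I = 2854.69 cm⁴.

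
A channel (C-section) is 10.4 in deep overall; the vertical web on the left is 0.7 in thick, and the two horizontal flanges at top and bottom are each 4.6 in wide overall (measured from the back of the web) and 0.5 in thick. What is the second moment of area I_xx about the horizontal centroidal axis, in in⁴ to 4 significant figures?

I_xx ≈ 161.3 in⁴

Treat the section as a set of non-overlapping primitives; coordinates are from the bounding-box lower-left.
Web: 0.7 × 10.4, A = 7.28 in², y = 5.2 in, Ī = 65.6171 in⁴.
Top flange (beyond web): 3.9 × 0.5, A = 1.95 in², y = 10.15 in, Ī = 0.040625 in⁴.
Bottom flange (beyond web): 3.9 × 0.5, A = 1.95 in², y = 0.25 in, Ī = 0.040625 in⁴.
By symmetry the centroid is at mid-height, ȳ = 5.2 in.
Transfer each piece to the horizontal centroidal axis using Ī + A·d² with d = y − 5.2:
  web: d = 0 in → contributes +65.6171 in⁴
  top flange (beyond web): d = 4.95 in → contributes +47.8205 in⁴
  bottom flange (beyond web): d = -4.95 in → contributes +47.8205 in⁴
Total I = 161.258 in⁴.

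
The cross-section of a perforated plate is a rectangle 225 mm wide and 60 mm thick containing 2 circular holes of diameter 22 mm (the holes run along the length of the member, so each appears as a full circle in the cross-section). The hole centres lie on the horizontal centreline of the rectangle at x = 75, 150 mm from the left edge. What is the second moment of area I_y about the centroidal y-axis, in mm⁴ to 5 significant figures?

I_y ≈ 5.5861 × 10⁷ mm⁴

Treat the section as a set of non-overlapping primitives; coordinates are from the bounding-box lower-left.
Plate: 225 × 60, A = 13 500 mm², x = 112.5 mm, Ī = 56 953 125 mm⁴.
Hole 1 (subtracted): ⌀22, A = 380.1327 mm², x = 75 mm, Ī = 11499.01 mm⁴.
Hole 2 (subtracted): ⌀22, A = 380.1327 mm², x = 150 mm, Ī = 11499.01 mm⁴.
By symmetry the centroid is at mid-width, x̄ = 112.5 mm.
Transfer each piece to the centroidal y-axis using Ī + A·d² with d = x − 112.5:
  plate: d = 0 mm → contributes +56 953 125 mm⁴
  hole 1: d = -37.5 mm → contributes −546060.6 mm⁴
  hole 2: d = 37.5 mm → contributes −546060.6 mm⁴
Total I = 55 861 004 mm⁴.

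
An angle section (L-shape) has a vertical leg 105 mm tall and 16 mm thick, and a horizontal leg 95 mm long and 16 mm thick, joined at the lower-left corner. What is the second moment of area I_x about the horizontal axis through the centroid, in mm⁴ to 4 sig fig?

Break the section into simple shapes (no overlaps), measuring from the bottom-left corner of the bounding box.
Vertical leg: 16 × 105, A = 1 680 mm², y = 52.5 mm, Ī = 1 543 500 mm⁴.
Horizontal leg (remainder): 79 × 16, A = 1 264 mm², y = 8 mm, Ī = 26965.3 mm⁴.
Centroid: ȳ = ΣA·y / ΣA = 33.394 mm.
Transfer each piece to the horizontal axis through the centroid using Ī + A·d² with d = y − 33.394:
  vertical leg: d = 19.106 mm → contributes +2 156 765 mm⁴
  horizontal leg (remainder): d = -25.394 mm → contributes +842 064 mm⁴
Total I = 2 998 828 mm⁴.

I_x ≈ 2.999 × 10⁶ mm⁴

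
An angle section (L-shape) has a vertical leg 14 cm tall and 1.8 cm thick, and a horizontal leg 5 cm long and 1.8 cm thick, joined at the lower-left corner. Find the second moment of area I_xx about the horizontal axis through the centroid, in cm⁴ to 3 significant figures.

Split into non-overlapping primitives; take the origin at the lower-left of the bounding box.
Vertical leg: 1.8 × 14, A = 25.2 cm², y = 7 cm, Ī = 411.6 cm⁴.
Horizontal leg (remainder): 3.2 × 1.8, A = 5.76 cm², y = 0.9 cm, Ī = 1.5552 cm⁴.
Centroid: ȳ = ΣA·y / ΣA = 5.8651 cm.
Transfer each piece to the horizontal axis through the centroid using Ī + A·d² with d = y − 5.8651:
  vertical leg: d = 1.1349 cm → contributes +444.06 cm⁴
  horizontal leg (remainder): d = -4.9651 cm → contributes +143.55 cm⁴
Total I = 587.61 cm⁴.

I_xx ≈ 588 cm⁴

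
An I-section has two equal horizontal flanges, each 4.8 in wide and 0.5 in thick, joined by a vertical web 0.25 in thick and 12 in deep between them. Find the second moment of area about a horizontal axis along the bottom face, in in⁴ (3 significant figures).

Treat the section as a set of non-overlapping primitives; coordinates are from the bounding-box lower-left.
Bottom flange: 4.8 × 0.5, A = 2.4 in², y = 0.25 in, Ī = 0.05 in⁴.
Web: 0.25 × 12, A = 3 in², y = 6.5 in, Ī = 36 in⁴.
Top flange: 4.8 × 0.5, A = 2.4 in², y = 12.75 in, Ī = 0.05 in⁴.
Transfer each piece to the bottom edge using Ī + A·d² with d = y − 0:
  bottom flange: d = 0.25 in → contributes +0.2 in⁴
  web: d = 6.5 in → contributes +162.75 in⁴
  top flange: d = 12.75 in → contributes +390.2 in⁴
Total I = 553.15 in⁴.

I_base ≈ 553 in⁴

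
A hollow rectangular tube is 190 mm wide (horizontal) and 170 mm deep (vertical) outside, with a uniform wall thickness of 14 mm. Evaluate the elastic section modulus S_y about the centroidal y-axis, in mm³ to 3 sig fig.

S_y ≈ 4.93 × 10⁵ mm³

Decompose the section into non-overlapping parts with the origin at the bottom-left of its bounding rectangle.
Outer rectangle: 190 × 170, A = 32 300 mm², x = 95 mm, Ī = 97 169 167 mm⁴.
Inner void (subtracted): 162 × 142, A = 23 004 mm², x = 95 mm, Ī = 50 309 748 mm⁴.
By symmetry the centroid is at mid-width, x̄ = 95 mm.
All pieces are centred on the centroidal y-axis, so I = ΣĪ (holes subtracted) = 46 859 419 mm⁴.
Extreme fibre distance c = 95 mm; S = I/c = 493 257 mm³.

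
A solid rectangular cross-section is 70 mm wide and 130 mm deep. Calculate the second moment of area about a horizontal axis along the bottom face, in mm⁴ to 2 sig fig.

The section: 70 × 130, A = 9 100 mm², y = 65 mm, Ī = 12 815 833 mm⁴.
Transfer it to the base of the section using Ī + A·d² with d = y − 0:
  the section: d = 65 mm → contributes +51 263 333 mm⁴
Total I = 51 263 333 mm⁴.

I_base ≈ 5.1 × 10⁷ mm⁴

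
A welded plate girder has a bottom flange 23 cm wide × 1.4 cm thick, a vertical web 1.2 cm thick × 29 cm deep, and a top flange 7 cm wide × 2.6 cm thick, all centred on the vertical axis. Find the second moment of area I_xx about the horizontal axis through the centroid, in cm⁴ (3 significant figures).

I_xx ≈ 1.40 × 10⁴ cm⁴

Treat the section as a set of non-overlapping primitives; coordinates are from the bounding-box lower-left.
Bottom plate: 23 × 1.4, A = 32.2 cm², y = 0.7 cm, Ī = 5.2593 cm⁴.
Web plate: 1.2 × 29, A = 34.8 cm², y = 15.9 cm, Ī = 2438.9 cm⁴.
Top plate: 7 × 2.6, A = 18.2 cm², y = 31.7 cm, Ī = 10.253 cm⁴.
Centroid: ȳ = ΣA·y / ΣA = 13.531 cm.
Transfer each piece to the horizontal axis through the centroid using Ī + A·d² with d = y − 13.531:
  bottom plate: d = -12.831 cm → contributes +5306.1 cm⁴
  web plate: d = 2.3695 cm → contributes +2634.3 cm⁴
  top plate: d = 18.169 cm → contributes +6018.6 cm⁴
Total I = 13 959 cm⁴.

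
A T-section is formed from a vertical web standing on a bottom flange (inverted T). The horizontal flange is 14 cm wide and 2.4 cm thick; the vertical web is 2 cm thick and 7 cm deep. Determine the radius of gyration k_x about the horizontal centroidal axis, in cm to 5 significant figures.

k_x ≈ 2.4751 cm

Decompose the section into non-overlapping parts with the origin at the bottom-left of its bounding rectangle.
Flange: 14 × 2.4, A = 33.6 cm², y = 1.2 cm, Ī = 16.128 cm⁴.
Web: 2 × 7, A = 14 cm², y = 5.9 cm, Ī = 57.16667 cm⁴.
Centroid: ȳ = ΣA·y / ΣA = 2.582353 cm.
Transfer each piece to the horizontal centroidal axis using Ī + A·d² with d = y − 2.582353:
  flange: d = -1.382353 cm → contributes +80.33423 cm⁴
  web: d = 3.317647 cm → contributes +211.2616 cm⁴
Total I = 291.5958 cm⁴.
Radius of gyration: k = √(I/A) = √(291.5958 / 47.6) = 2.475068 cm.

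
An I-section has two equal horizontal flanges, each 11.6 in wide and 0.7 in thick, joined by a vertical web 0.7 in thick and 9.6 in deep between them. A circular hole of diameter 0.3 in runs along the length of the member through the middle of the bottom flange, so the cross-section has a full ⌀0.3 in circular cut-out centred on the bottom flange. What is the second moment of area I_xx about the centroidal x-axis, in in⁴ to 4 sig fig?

Decompose the section into non-overlapping parts with the origin at the bottom-left of its bounding rectangle.
Bottom flange: 11.6 × 0.7, A = 8.12 in², y = 0.35 in, Ī = 0.331567 in⁴.
Web: 0.7 × 9.6, A = 6.72 in², y = 5.5 in, Ī = 51.6096 in⁴.
Top flange: 11.6 × 0.7, A = 8.12 in², y = 10.65 in, Ī = 0.331567 in⁴.
Hole (subtracted): ⌀0.3, A = 0.0706858 in², y = 0.35 in, Ī = 0.000397608 in⁴.
Centroid: ȳ = ΣA·y / ΣA = 5.5159 in.
Transfer each piece to the centroidal x-axis using Ī + A·d² with d = y − 5.5159:
  bottom flange: d = -5.1659 in → contributes +217.026 in⁴
  web: d = -0.015904 in → contributes +51.6113 in⁴
  top flange: d = 5.1341 in → contributes +214.366 in⁴
  hole: d = -5.1659 in → contributes −1.88676 in⁴
Total I = 481.117 in⁴.

I_xx ≈ 481.1 in⁴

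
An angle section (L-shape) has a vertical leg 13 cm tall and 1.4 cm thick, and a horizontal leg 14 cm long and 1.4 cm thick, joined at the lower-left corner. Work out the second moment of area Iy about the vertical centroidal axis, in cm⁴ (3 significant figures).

Split into non-overlapping primitives; take the origin at the lower-left of the bounding box.
Vertical leg: 1.4 × 13, A = 18.2 cm², x = 0.7 cm, Ī = 2.9727 cm⁴.
Horizontal leg (remainder): 12.6 × 1.4, A = 17.64 cm², x = 7.7 cm, Ī = 233.38 cm⁴.
Centroid: x̄ = ΣA·x / ΣA = 4.1453 cm.
Transfer each piece to the vertical centroidal axis using Ī + A·d² with d = x − 4.1453:
  vertical leg: d = -3.4453 cm → contributes +219.01 cm⁴
  horizontal leg (remainder): d = 3.5547 cm → contributes +456.27 cm⁴
Total I = 675.28 cm⁴.

Iy ≈ 675 cm⁴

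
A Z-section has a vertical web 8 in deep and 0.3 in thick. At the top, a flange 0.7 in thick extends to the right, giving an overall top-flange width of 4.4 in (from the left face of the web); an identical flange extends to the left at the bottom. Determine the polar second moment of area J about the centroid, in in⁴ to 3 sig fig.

Split into non-overlapping primitives; take the origin at the lower-left of the bounding box.
Web: 0.3 × 8, A = 2.4 in², y = 4 in, Ī = 12.8 in⁴.
Top flange (beyond web): 4.1 × 0.7, A = 2.87 in², y = 7.65 in, Ī = 0.11719 in⁴.
Bottom flange (beyond web): 4.1 × 0.7, A = 2.87 in², y = 0.35 in, Ī = 0.11719 in⁴.
Centroid: ȳ = ΣA·y / ΣA = 4 in.
Transfer each piece to the centroidal x-axis using Ī + A·d² with d = y − 4:
  web: d = 0 in → contributes +12.8 in⁴
  top flange (beyond web): d = 3.65 in → contributes +38.353 in⁴
  bottom flange (beyond web): d = -3.65 in → contributes +38.353 in⁴
Total I = 89.506 in⁴.
For the y-axis: x̄ = 4.25 in.
Repeating about the centroidal y-axis gives I_y = 35.84 in⁴.
Polar second moment: J = I_x + I_y = 125.35 in⁴.

J ≈ 125 in⁴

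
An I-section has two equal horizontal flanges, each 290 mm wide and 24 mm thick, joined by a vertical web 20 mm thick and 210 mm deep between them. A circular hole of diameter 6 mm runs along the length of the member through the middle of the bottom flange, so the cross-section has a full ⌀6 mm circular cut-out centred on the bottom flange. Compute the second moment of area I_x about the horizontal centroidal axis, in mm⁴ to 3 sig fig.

Split into non-overlapping primitives; take the origin at the lower-left of the bounding box.
Bottom flange: 290 × 24, A = 6 960 mm², y = 12 mm, Ī = 334 080 mm⁴.
Web: 20 × 210, A = 4 200 mm², y = 129 mm, Ī = 15 435 000 mm⁴.
Top flange: 290 × 24, A = 6 960 mm², y = 246 mm, Ī = 334 080 mm⁴.
Hole (subtracted): ⌀6, A = 28.274 mm², y = 12 mm, Ī = 63.617 mm⁴.
Centroid: ȳ = ΣA·y / ΣA = 129.18 mm.
Transfer each piece to the horizontal centroidal axis using Ī + A·d² with d = y − 129.18:
  bottom flange: d = -117.18 mm → contributes +95 907 552 mm⁴
  web: d = -0.18285 mm → contributes +15 435 140 mm⁴
  top flange: d = 116.82 mm → contributes +95 311 954 mm⁴
  hole: d = -117.18 mm → contributes −388 322 mm⁴
Total I = 206 266 324 mm⁴.

I_x ≈ 2.06 × 10⁸ mm⁴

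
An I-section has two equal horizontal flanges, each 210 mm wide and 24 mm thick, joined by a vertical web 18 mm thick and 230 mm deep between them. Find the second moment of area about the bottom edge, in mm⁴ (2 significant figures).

I_base ≈ 4.6 × 10⁸ mm⁴

Decompose the section into non-overlapping parts with the origin at the bottom-left of its bounding rectangle.
Bottom flange: 210 × 24, A = 5 040 mm², y = 12 mm, Ī = 241 920 mm⁴.
Web: 18 × 230, A = 4 140 mm², y = 139 mm, Ī = 18 250 500 mm⁴.
Top flange: 210 × 24, A = 5 040 mm², y = 266 mm, Ī = 241 920 mm⁴.
Transfer each piece to the base of the section using Ī + A·d² with d = y − 0:
  bottom flange: d = 12 mm → contributes +967 680 mm⁴
  web: d = 139 mm → contributes +98 239 440 mm⁴
  top flange: d = 266 mm → contributes +356 852 160 mm⁴
Total I = 456 059 280 mm⁴.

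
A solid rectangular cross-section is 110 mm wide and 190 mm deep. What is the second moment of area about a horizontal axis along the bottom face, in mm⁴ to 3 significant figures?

The section: 110 × 190, A = 20 900 mm², y = 95 mm, Ī = 62 874 167 mm⁴.
Transfer it to a horizontal axis along the bottom face using Ī + A·d² with d = y − 0:
  the section: d = 95 mm → contributes +251 496 667 mm⁴
Total I = 251 496 667 mm⁴.

I_base ≈ 2.51 × 10⁸ mm⁴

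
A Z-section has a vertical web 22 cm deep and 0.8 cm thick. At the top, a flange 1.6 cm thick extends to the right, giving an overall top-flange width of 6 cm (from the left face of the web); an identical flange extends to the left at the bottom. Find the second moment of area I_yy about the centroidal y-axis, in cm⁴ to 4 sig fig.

Treat the section as a set of non-overlapping primitives; coordinates are from the bounding-box lower-left.
Web: 0.8 × 22, A = 17.6 cm², x = 5.6 cm, Ī = 0.938667 cm⁴.
Top flange (beyond web): 5.2 × 1.6, A = 8.32 cm², x = 8.6 cm, Ī = 18.7477 cm⁴.
Bottom flange (beyond web): 5.2 × 1.6, A = 8.32 cm², x = 2.6 cm, Ī = 18.7477 cm⁴.
Centroid: x̄ = ΣA·x / ΣA = 5.6 cm.
Transfer each piece to the centroidal y-axis using Ī + A·d² with d = x − 5.6:
  web: d = 0 cm → contributes +0.938667 cm⁴
  top flange (beyond web): d = 3 cm → contributes +93.6277 cm⁴
  bottom flange (beyond web): d = -3 cm → contributes +93.6277 cm⁴
Total I = 188.194 cm⁴.

I_yy ≈ 188.2 cm⁴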